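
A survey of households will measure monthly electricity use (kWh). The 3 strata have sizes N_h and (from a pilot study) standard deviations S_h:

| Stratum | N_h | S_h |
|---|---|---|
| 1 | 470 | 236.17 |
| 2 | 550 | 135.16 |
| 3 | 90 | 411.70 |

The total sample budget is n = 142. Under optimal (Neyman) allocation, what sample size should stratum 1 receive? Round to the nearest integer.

Neyman allocation: n_h = n · N_h S_h / Σ N_i S_i, with n = 142.
  stratum 1: N_h·S_h = 470·236.17 = 110999.90
  stratum 2: N_h·S_h = 550·135.16 = 74338.00
  stratum 3: N_h·S_h = 90·411.70 = 37053.00
Σ N_h S_h = 222390.90
n for stratum 1 = 142·110999.90/222390.90 = 70.875 → 71

71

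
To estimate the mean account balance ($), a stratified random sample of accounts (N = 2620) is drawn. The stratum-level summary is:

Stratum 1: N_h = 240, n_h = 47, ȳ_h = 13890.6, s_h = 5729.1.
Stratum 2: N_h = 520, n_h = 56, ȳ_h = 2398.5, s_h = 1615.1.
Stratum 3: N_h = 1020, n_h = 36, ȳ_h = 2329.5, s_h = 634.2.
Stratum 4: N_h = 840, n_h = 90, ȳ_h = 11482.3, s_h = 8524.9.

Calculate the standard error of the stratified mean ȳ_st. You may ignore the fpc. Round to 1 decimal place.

V̂(ȳ_st) = Σ W_h² s_h²/n_h, with W_h = N_h/N and N = 2620:
  stratum 1: (240/2620)²·5729.1²/47 = 5859.96
  stratum 2: (520/2620)²·1615.1²/56 = 1834.91
  stratum 3: (1020/2620)²·634.2²/36 = 1693.35
  stratum 4: (840/2620)²·8524.9²/90 = 83002.7
V̂(ȳ_st) = 92390.9
SE(ȳ_st) = √92390.9 = 303.959

SE(ȳ_st) ≈ 304.0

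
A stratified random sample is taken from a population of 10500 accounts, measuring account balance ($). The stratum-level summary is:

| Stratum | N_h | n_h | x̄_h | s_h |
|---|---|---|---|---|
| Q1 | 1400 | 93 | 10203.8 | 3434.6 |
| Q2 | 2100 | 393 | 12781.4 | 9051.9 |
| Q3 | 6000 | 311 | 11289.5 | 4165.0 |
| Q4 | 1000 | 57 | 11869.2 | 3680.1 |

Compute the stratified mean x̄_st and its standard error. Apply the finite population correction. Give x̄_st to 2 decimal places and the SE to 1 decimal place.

x̄_st ≈ 11498.33, SE ≈ 167.9

x̄_st = Σ W_h x̄_h = (1400·10203.8 + 2100·12781.4 + 6000·11289.5 + 1000·11869.2)/10500 = 11498.32952
V̂(x̄_st) = Σ W_h² (1 − n_h/N_h) s_h²/n_h, with W_h = N_h/N and N = 10500:
  stratum Q1: (1400/10500)²·(1 − 93/1400)·3434.6²/93 = 2105.21
  stratum Q2: (2100/10500)²·(1 − 393/2100)·9051.9²/393 = 6778.93
  stratum Q3: (6000/10500)²·(1 − 311/6000)·4165.0²/311 = 17269.4
  stratum Q4: (1000/10500)²·(1 − 57/1000)·3680.1²/57 = 2032.25
V̂(x̄_st) = 28185.8
SE(x̄_st) = √28185.8 = 167.886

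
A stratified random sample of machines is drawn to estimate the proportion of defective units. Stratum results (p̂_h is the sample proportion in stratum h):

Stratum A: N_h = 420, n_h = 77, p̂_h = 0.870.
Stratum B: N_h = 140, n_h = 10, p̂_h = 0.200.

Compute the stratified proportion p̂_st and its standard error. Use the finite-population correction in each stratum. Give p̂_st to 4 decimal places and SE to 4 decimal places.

N = 560; stratum weights W_h = N_h/N.
p̂_st = Σ W_h p̂_h = (420·0.870 + 140·0.200)/560 = 0.70250
V̂(p̂_st) = Σ W_h² (1 − n_h/N_h) p̂_h(1−p̂_h)/(n_h−1):
  stratum A: (420/560)²·(1 − 77/420)·0.870·0.130/76 = 0.000683623
  stratum B: (140/560)²·(1 − 10/140)·0.200·0.800/9 = 0.00103175
V̂(p̂_st) = 0.00171537; SE = √V̂ = 0.041417

p̂_st ≈ 0.7025, SE ≈ 0.0414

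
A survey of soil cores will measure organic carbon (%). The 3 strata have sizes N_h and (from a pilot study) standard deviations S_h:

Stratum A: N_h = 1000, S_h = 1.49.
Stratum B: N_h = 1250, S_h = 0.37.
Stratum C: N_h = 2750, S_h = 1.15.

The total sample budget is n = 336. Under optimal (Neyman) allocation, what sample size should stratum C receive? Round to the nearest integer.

Neyman allocation: n_h = n · N_h S_h / Σ N_i S_i, with n = 336.
  stratum A: N_h·S_h = 1000·1.49 = 1490.00
  stratum B: N_h·S_h = 1250·0.37 = 462.50
  stratum C: N_h·S_h = 2750·1.15 = 3162.50
Σ N_h S_h = 5115.00
n for stratum C = 336·3162.50/5115.00 = 207.742 → 208

208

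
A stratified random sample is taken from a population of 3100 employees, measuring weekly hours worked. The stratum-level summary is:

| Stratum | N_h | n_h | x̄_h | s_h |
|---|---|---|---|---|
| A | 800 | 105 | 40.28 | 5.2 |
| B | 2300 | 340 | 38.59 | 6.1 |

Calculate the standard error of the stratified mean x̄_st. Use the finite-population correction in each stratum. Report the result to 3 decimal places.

V̂(x̄_st) = Σ W_h² (1 − n_h/N_h) s_h²/n_h, with W_h = N_h/N and N = 3100:
  stratum A: (800/3100)²·(1 − 105/800)·5.2²/105 = 0.0148994
  stratum B: (2300/3100)²·(1 − 340/2300)·6.1²/340 = 0.0513383
V̂(x̄_st) = 0.0662377
SE(x̄_st) = √0.0662377 = 0.257367

SE(x̄_st) ≈ 0.257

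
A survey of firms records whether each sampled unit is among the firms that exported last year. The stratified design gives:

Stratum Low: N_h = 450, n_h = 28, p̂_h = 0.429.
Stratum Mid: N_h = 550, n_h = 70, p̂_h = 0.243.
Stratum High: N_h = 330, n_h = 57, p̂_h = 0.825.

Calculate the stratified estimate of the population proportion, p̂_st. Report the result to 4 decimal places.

N = 1330; stratum weights W_h = N_h/N.
p̂_st = Σ W_h p̂_h = (450·0.429 + 550·0.243 + 330·0.825)/1330 = 0.45034

p̂_st ≈ 0.4503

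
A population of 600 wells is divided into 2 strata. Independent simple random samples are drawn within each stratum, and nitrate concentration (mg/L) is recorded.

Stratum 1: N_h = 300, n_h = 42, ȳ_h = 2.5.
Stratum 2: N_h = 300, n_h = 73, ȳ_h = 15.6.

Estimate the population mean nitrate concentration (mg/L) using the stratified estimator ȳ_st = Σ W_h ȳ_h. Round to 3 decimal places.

N = Σ N_h = 600. Stratum weights W_h = N_h/N.
ȳ_st = (300·2.5 + 300·15.6) / 600 = 9.05000

ȳ_st ≈ 9.050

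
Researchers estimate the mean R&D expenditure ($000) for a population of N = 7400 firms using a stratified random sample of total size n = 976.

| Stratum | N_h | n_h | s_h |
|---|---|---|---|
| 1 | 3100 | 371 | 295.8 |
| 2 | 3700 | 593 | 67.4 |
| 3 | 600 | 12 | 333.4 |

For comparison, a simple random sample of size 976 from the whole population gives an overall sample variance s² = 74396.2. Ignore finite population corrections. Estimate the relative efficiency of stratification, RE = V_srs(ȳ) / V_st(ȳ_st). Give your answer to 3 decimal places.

RE ≈ 0.732

V̂(ȳ_st) = Σ W_h² s_h²/n_h, with W_h = N_h/N and N = 7400:
  stratum 1: (3100/7400)²·295.8²/371 = 41.3888
  stratum 2: (3700/7400)²·67.4²/593 = 1.91516
  stratum 3: (600/7400)²·333.4²/12 = 60.896
V_st = 104.2
V_srs = s²/n = 74396.2/976 = 76.2256
Relative efficiency = V_srs / V_st = 76.2256/104.2 = 0.7315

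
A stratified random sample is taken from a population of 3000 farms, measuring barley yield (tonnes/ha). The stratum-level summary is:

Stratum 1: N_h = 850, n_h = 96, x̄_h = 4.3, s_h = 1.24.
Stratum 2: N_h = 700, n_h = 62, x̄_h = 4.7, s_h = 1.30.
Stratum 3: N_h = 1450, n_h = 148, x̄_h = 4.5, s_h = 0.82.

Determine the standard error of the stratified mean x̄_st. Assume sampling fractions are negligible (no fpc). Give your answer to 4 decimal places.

SE(x̄_st) ≈ 0.0619

V̂(x̄_st) = Σ W_h² s_h²/n_h, with W_h = N_h/N and N = 3000:
  stratum 1: (850/3000)²·1.24²/96 = 0.00128578
  stratum 2: (700/3000)²·1.30²/62 = 0.00148405
  stratum 3: (1450/3000)²·0.82²/148 = 0.00106135
V̂(x̄_st) = 0.00383118
SE(x̄_st) = √0.00383118 = 0.0618966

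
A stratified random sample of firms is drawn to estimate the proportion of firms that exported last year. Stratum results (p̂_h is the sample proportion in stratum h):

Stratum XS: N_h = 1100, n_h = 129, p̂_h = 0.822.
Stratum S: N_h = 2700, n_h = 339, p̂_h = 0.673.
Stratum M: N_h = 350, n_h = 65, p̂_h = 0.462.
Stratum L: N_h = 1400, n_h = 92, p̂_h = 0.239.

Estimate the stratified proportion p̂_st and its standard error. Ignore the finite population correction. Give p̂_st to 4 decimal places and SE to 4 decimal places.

p̂_st ≈ 0.5797, SE ≈ 0.0185

N = 5550; stratum weights W_h = N_h/N.
p̂_st = Σ W_h p̂_h = (1100·0.822 + 2700·0.673 + 350·0.462 + 1400·0.239)/5550 = 0.57975
V̂(p̂_st) = Σ W_h² p̂_h(1−p̂_h)/(n_h−1):
  stratum XS: (1100/5550)²·0.822·0.178/128 = 4.49036e-05
  stratum S: (2700/5550)²·0.673·0.327/338 = 0.000154095
  stratum M: (350/5550)²·0.462·0.538/64 = 1.54452e-05
  stratum L: (1400/5550)²·0.239·0.761/91 = 0.000127178
V̂(p̂_st) = 0.000341621; SE = √V̂ = 0.018483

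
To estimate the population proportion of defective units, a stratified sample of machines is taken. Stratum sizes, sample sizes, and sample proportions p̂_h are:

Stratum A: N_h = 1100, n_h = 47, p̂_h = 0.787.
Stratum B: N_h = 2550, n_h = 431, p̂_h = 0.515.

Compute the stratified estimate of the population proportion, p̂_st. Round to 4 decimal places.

N = 3650; stratum weights W_h = N_h/N.
p̂_st = Σ W_h p̂_h = (1100·0.787 + 2550·0.515)/3650 = 0.59697

p̂_st ≈ 0.5970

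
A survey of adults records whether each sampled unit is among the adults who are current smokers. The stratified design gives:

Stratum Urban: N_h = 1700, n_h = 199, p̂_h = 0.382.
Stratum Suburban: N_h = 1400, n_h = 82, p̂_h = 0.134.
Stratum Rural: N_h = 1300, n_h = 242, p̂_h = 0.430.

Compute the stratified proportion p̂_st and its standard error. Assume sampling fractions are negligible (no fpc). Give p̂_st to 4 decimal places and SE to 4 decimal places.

N = 4400; stratum weights W_h = N_h/N.
p̂_st = Σ W_h p̂_h = (1700·0.382 + 1400·0.134 + 1300·0.430)/4400 = 0.31727
V̂(p̂_st) = Σ W_h² p̂_h(1−p̂_h)/(n_h−1):
  stratum Urban: (1700/4400)²·0.382·0.618/198 = 0.000177983
  stratum Suburban: (1400/4400)²·0.134·0.866/81 = 0.00014504
  stratum Rural: (1300/4400)²·0.430·0.570/241 = 8.87785e-05
V̂(p̂_st) = 0.000411802; SE = √V̂ = 0.0202929

p̂_st ≈ 0.3173, SE ≈ 0.0203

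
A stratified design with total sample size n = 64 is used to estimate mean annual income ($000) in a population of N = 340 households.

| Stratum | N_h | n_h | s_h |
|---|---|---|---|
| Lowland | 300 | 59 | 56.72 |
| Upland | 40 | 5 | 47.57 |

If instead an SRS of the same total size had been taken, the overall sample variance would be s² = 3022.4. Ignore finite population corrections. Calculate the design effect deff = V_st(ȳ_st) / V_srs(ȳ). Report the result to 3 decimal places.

V̂(ȳ_st) = Σ W_h² s_h²/n_h, with W_h = N_h/N and N = 340:
  stratum Lowland: (300/340)²·56.72²/59 = 42.4527
  stratum Upland: (40/340)²·47.57²/5 = 6.2641
V_st = 48.7168
V_srs = s²/n = 3022.4/64 = 47.225
deff = V_st / V_srs = 48.7168/47.225 = 1.0316

deff ≈ 1.032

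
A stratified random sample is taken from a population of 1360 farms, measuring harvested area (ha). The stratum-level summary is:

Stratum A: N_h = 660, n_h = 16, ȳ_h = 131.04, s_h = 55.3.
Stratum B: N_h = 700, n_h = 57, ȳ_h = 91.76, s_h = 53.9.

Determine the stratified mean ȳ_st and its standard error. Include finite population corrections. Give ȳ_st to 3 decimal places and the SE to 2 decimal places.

ȳ_st = Σ W_h ȳ_h = (660·131.04 + 700·91.76)/1360 = 110.82235
V̂(ȳ_st) = Σ W_h² (1 − n_h/N_h) s_h²/n_h, with W_h = N_h/N and N = 1360:
  stratum A: (660/1360)²·(1 − 16/660)·55.3²/16 = 43.922
  stratum B: (700/1360)²·(1 − 57/700)·53.9²/57 = 12.4032
V̂(ȳ_st) = 56.3252
SE(ȳ_st) = √56.3252 = 7.50501

ȳ_st ≈ 110.822, SE ≈ 7.51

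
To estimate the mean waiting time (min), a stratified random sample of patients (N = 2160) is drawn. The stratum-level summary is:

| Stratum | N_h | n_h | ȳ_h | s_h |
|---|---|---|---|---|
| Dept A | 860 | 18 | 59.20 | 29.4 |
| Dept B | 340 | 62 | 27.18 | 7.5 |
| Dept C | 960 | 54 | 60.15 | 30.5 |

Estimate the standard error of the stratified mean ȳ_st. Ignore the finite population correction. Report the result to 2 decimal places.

V̂(ȳ_st) = Σ W_h² s_h²/n_h, with W_h = N_h/N and N = 2160:
  stratum Dept A: (860/2160)²·29.4²/18 = 7.61222
  stratum Dept B: (340/2160)²·7.5²/62 = 0.0224792
  stratum Dept C: (960/2160)²·30.5²/54 = 3.40283
V̂(ȳ_st) = 11.0375
SE(ȳ_st) = √11.0375 = 3.32228

SE(ȳ_st) ≈ 3.32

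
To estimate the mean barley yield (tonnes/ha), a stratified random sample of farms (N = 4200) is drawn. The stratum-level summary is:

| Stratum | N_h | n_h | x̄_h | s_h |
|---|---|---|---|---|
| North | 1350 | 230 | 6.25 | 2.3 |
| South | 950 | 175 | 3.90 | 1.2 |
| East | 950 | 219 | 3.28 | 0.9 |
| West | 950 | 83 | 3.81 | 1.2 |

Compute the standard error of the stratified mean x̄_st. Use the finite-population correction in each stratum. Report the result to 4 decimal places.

SE(x̄_st) ≈ 0.0572

V̂(x̄_st) = Σ W_h² (1 − n_h/N_h) s_h²/n_h, with W_h = N_h/N and N = 4200:
  stratum North: (1350/4200)²·(1 − 230/1350)·2.3²/230 = 0.00197143
  stratum South: (950/4200)²·(1 − 175/950)·1.2²/175 = 0.00034344
  stratum East: (950/4200)²·(1 − 219/950)·0.9²/219 = 0.000145607
  stratum West: (950/4200)²·(1 − 83/950)·1.2²/83 = 0.000810081
V̂(x̄_st) = 0.00327056
SE(x̄_st) = √0.00327056 = 0.0571888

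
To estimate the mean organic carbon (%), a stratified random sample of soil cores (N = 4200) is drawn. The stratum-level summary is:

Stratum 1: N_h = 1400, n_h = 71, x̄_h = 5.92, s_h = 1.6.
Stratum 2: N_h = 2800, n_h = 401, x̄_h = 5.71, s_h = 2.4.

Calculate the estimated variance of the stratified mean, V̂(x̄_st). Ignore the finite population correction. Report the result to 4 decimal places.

V̂(x̄_st) = Σ W_h² s_h²/n_h, with W_h = N_h/N and N = 4200:
  stratum 1: (1400/4200)²·1.6²/71 = 0.00400626
  stratum 2: (2800/4200)²·2.4²/401 = 0.00638404
V̂(x̄_st) = 0.0103903

V̂(x̄_st) ≈ 0.0104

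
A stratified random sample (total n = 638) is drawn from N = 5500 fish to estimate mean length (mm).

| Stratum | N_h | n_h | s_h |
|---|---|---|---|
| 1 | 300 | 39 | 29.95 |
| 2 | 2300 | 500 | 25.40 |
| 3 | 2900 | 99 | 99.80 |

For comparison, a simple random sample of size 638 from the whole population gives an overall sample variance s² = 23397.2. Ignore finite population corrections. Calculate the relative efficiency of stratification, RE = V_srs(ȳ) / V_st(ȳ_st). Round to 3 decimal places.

V̂(ȳ_st) = Σ W_h² s_h²/n_h, with W_h = N_h/N and N = 5500:
  stratum 1: (300/5500)²·29.95²/39 = 0.0684299
  stratum 2: (2300/5500)²·25.40²/500 = 0.225646
  stratum 3: (2900/5500)²·99.80²/99 = 27.9703
V_st = 28.2643
V_srs = s²/n = 23397.2/638 = 36.6727
Relative efficiency = V_srs / V_st = 36.6727/28.2643 = 1.2975

RE ≈ 1.297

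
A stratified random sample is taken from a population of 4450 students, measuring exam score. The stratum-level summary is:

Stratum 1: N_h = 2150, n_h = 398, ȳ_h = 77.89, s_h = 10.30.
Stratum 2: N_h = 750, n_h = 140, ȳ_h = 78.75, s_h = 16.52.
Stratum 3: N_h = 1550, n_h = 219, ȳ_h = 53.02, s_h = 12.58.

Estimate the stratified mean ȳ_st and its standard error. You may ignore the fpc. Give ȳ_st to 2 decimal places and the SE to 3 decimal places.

ȳ_st ≈ 69.37, SE ≈ 0.453

ȳ_st = Σ W_h ȳ_h = (2150·77.89 + 750·78.75 + 1550·53.02)/4450 = 69.37236
V̂(ȳ_st) = Σ W_h² s_h²/n_h, with W_h = N_h/N and N = 4450:
  stratum 1: (2150/4450)²·10.30²/398 = 0.0622226
  stratum 2: (750/4450)²·16.52²/140 = 0.0553726
  stratum 3: (1550/4450)²·12.58²/219 = 0.0876719
V̂(ȳ_st) = 0.205267
SE(ȳ_st) = √0.205267 = 0.453064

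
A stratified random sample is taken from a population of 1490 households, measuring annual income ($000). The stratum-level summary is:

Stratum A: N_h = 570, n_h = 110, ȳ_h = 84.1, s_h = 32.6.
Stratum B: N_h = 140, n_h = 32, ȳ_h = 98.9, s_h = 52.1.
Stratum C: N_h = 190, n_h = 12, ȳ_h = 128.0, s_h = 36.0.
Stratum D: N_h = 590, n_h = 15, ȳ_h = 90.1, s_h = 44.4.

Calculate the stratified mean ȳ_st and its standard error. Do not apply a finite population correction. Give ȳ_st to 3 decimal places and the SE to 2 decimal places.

ȳ_st = Σ W_h ȳ_h = (570·84.1 + 140·98.9 + 190·128.0 + 590·90.1)/1490 = 93.46443
V̂(ȳ_st) = Σ W_h² s_h²/n_h, with W_h = N_h/N and N = 1490:
  stratum A: (570/1490)²·32.6²/110 = 1.4139
  stratum B: (140/1490)²·52.1²/32 = 0.748874
  stratum C: (190/1490)²·36.0²/12 = 1.75614
  stratum D: (590/1490)²·44.4²/15 = 20.6066
V̂(ȳ_st) = 24.5255
SE(ȳ_st) = √24.5255 = 4.95232

ȳ_st ≈ 93.464, SE ≈ 4.95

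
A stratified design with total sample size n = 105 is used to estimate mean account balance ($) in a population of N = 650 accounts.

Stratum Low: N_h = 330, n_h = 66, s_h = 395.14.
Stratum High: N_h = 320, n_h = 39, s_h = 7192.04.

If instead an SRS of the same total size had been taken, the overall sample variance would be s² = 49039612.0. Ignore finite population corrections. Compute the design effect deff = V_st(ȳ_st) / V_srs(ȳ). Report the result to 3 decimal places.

V̂(ȳ_st) = Σ W_h² s_h²/n_h, with W_h = N_h/N and N = 650:
  stratum Low: (330/650)²·395.14²/66 = 609.76
  stratum High: (320/650)²·7192.04²/39 = 321450
V_st = 322059
V_srs = s²/n = 49039612.0/105 = 467044
deff = V_st / V_srs = 322059/467044 = 0.6896

deff ≈ 0.690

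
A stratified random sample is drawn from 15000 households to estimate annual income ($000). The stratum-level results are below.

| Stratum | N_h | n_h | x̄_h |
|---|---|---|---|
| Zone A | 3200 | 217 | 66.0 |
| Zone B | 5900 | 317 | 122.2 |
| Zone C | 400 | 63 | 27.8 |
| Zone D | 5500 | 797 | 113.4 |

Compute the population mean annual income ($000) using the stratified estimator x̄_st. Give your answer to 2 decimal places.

N = Σ N_h = 15000. Stratum weights W_h = N_h/N.
x̄_st = (3200·66.0 + 5900·122.2 + 400·27.8 + 5500·113.4) / 15000 = 104.4667

x̄_st ≈ 104.47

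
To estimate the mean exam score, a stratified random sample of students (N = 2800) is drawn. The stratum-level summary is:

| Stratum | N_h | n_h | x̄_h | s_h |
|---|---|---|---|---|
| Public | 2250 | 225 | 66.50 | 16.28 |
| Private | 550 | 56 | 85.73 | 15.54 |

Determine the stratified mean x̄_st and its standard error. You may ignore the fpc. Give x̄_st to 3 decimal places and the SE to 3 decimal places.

x̄_st = Σ W_h x̄_h = (2250·66.50 + 550·85.73)/2800 = 70.27732
V̂(x̄_st) = Σ W_h² s_h²/n_h, with W_h = N_h/N and N = 2800:
  stratum Public: (2250/2800)²·16.28²/225 = 0.760633
  stratum Private: (550/2800)²·15.54²/56 = 0.166389
V̂(x̄_st) = 0.927022
SE(x̄_st) = √0.927022 = 0.96282

x̄_st ≈ 70.277, SE ≈ 0.963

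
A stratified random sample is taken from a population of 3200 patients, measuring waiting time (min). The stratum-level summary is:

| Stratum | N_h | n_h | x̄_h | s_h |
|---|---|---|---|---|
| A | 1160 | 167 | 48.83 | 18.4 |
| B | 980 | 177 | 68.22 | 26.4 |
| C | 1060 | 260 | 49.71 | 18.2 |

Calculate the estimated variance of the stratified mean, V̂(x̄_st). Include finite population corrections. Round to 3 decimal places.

V̂(x̄_st) ≈ 0.636

V̂(x̄_st) = Σ W_h² (1 − n_h/N_h) s_h²/n_h, with W_h = N_h/N and N = 3200:
  stratum A: (1160/3200)²·(1 − 167/1160)·18.4²/167 = 0.228048
  stratum B: (980/3200)²·(1 − 177/980)·26.4²/177 = 0.302605
  stratum C: (1060/3200)²·(1 − 260/1060)·18.2²/260 = 0.105503
V̂(x̄_st) = 0.636156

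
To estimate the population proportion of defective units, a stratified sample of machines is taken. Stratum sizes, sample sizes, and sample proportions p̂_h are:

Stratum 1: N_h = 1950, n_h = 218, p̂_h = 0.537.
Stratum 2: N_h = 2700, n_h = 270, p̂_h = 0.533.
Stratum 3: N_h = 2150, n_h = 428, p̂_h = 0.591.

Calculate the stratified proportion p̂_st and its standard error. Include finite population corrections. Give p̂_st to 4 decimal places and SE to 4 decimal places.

N = 6800; stratum weights W_h = N_h/N.
p̂_st = Σ W_h p̂_h = (1950·0.537 + 2700·0.533 + 2150·0.591)/6800 = 0.55249
V̂(p̂_st) = Σ W_h² (1 − n_h/N_h) p̂_h(1−p̂_h)/(n_h−1):
  stratum 1: (1950/6800)²·(1 − 218/1950)·0.537·0.463/217 = 8.36874e-05
  stratum 2: (2700/6800)²·(1 − 270/2700)·0.533·0.467/269 = 0.000131294
  stratum 3: (2150/6800)²·(1 − 428/2150)·0.591·0.409/427 = 4.53249e-05
V̂(p̂_st) = 0.000260306; SE = √V̂ = 0.016134

p̂_st ≈ 0.5525, SE ≈ 0.0161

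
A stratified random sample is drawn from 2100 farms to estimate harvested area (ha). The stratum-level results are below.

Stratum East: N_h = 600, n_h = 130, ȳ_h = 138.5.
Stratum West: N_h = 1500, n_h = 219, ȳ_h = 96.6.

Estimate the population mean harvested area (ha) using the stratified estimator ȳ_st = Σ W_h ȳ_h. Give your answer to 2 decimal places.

N = Σ N_h = 2100. Stratum weights W_h = N_h/N.
ȳ_st = (600·138.5 + 1500·96.6) / 2100 = 108.5714

ȳ_st ≈ 108.57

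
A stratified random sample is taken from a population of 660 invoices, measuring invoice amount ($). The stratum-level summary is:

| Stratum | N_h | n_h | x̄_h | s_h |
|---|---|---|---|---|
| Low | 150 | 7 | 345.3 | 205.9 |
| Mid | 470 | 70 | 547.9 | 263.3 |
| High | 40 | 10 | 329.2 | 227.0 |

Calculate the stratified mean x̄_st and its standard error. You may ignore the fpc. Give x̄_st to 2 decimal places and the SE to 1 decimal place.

x̄_st = Σ W_h x̄_h = (150·345.3 + 470·547.9 + 40·329.2)/660 = 488.60000
V̂(x̄_st) = Σ W_h² s_h²/n_h, with W_h = N_h/N and N = 660:
  stratum Low: (150/660)²·205.9²/7 = 312.831
  stratum Mid: (470/660)²·263.3²/70 = 502.24
  stratum High: (40/660)²·227.0²/10 = 18.9271
V̂(x̄_st) = 833.998
SE(x̄_st) = √833.998 = 28.879

x̄_st ≈ 488.60, SE ≈ 28.9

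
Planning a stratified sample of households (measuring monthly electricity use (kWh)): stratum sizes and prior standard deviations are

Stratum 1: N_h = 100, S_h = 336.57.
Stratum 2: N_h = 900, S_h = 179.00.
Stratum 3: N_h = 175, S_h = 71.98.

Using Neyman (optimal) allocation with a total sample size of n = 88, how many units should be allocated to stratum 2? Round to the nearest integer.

68

Neyman allocation: n_h = n · N_h S_h / Σ N_i S_i, with n = 88.
  stratum 1: N_h·S_h = 100·336.57 = 33657.00
  stratum 2: N_h·S_h = 900·179.00 = 161100.00
  stratum 3: N_h·S_h = 175·71.98 = 12596.50
Σ N_h S_h = 207353.50
n for stratum 2 = 88·161100.00/207353.50 = 68.370 → 68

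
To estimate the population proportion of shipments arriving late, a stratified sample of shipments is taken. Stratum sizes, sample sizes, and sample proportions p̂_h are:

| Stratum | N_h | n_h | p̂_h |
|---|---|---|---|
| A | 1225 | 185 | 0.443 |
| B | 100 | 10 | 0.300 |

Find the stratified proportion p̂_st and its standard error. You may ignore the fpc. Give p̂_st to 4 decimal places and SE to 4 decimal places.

N = 1325; stratum weights W_h = N_h/N.
p̂_st = Σ W_h p̂_h = (1225·0.443 + 100·0.300)/1325 = 0.43221
V̂(p̂_st) = Σ W_h² p̂_h(1−p̂_h)/(n_h−1):
  stratum A: (1225/1325)²·0.443·0.557/184 = 0.00114626
  stratum B: (100/1325)²·0.300·0.700/9 = 0.000132906
V̂(p̂_st) = 0.00127916; SE = √V̂ = 0.0357654

p̂_st ≈ 0.4322, SE ≈ 0.0358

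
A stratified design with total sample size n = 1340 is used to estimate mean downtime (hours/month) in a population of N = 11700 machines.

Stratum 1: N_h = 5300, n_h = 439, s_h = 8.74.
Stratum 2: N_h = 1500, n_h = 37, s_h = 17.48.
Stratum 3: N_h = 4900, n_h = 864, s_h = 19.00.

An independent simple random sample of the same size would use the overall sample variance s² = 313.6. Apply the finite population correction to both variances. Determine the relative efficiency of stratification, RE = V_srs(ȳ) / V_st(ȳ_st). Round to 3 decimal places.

RE ≈ 0.919

V̂(ȳ_st) = Σ W_h² (1 − n_h/N_h) s_h²/n_h, with W_h = N_h/N and N = 11700:
  stratum 1: (5300/11700)²·(1 − 439/5300)·8.74²/439 = 0.0327483
  stratum 2: (1500/11700)²·(1 − 37/1500)·17.48²/37 = 0.132387
  stratum 3: (4900/11700)²·(1 − 864/4900)·19.00²/864 = 0.0603627
V_st = 0.225498
V_srs = (1 − 1340/11700)·313.6/1340 = 0.207226
Relative efficiency = V_srs / V_st = 0.207226/0.225498 = 0.9190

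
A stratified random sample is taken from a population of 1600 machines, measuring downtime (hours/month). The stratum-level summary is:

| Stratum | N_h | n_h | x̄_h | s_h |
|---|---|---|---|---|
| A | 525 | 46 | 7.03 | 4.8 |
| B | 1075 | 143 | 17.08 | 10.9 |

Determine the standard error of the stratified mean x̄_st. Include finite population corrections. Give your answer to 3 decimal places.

SE(x̄_st) ≈ 0.612

V̂(x̄_st) = Σ W_h² (1 − n_h/N_h) s_h²/n_h, with W_h = N_h/N and N = 1600:
  stratum A: (525/1600)²·(1 − 46/525)·4.8²/46 = 0.0492016
  stratum B: (1075/1600)²·(1 − 143/1075)·10.9²/143 = 0.325163
V̂(x̄_st) = 0.374365
SE(x̄_st) = √0.374365 = 0.611854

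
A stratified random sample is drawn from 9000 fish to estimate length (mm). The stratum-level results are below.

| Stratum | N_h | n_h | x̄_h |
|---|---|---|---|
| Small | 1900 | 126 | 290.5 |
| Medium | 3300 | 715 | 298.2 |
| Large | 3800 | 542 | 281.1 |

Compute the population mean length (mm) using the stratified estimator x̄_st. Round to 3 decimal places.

x̄_st ≈ 289.354

N = Σ N_h = 9000. Stratum weights W_h = N_h/N.
x̄_st = (1900·290.5 + 3300·298.2 + 3800·281.1) / 9000 = 289.35444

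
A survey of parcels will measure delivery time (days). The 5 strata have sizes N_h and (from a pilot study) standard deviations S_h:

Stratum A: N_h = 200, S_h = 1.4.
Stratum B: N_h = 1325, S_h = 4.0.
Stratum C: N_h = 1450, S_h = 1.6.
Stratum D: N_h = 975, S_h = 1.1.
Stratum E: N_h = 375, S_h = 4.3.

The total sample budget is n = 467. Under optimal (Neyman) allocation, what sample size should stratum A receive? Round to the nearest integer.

12

Neyman allocation: n_h = n · N_h S_h / Σ N_i S_i, with n = 467.
  stratum A: N_h·S_h = 200·1.4 = 280.00
  stratum B: N_h·S_h = 1325·4.0 = 5300.00
  stratum C: N_h·S_h = 1450·1.6 = 2320.00
  stratum D: N_h·S_h = 975·1.1 = 1072.50
  stratum E: N_h·S_h = 375·4.3 = 1612.50
Σ N_h S_h = 10585.00
n for stratum A = 467·280.00/10585.00 = 12.353 → 12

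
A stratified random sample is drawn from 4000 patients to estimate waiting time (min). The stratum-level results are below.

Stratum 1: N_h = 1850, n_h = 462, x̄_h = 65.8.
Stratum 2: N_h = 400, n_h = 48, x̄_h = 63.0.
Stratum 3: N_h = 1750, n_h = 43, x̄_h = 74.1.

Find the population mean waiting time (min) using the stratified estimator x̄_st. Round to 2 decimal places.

x̄_st ≈ 69.15

N = Σ N_h = 4000. Stratum weights W_h = N_h/N.
x̄_st = (1850·65.8 + 400·63.0 + 1750·74.1) / 4000 = 69.1513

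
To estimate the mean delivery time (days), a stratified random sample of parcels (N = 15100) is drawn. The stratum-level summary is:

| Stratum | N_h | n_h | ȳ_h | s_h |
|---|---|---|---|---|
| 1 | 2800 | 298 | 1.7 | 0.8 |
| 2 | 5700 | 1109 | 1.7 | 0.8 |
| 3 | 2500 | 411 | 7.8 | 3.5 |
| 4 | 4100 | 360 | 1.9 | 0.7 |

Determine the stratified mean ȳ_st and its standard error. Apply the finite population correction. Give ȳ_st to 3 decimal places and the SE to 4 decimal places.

ȳ_st = Σ W_h ȳ_h = (2800·1.7 + 5700·1.7 + 2500·7.8 + 4100·1.9)/15100 = 2.76424
V̂(ȳ_st) = Σ W_h² (1 − n_h/N_h) s_h²/n_h, with W_h = N_h/N and N = 15100:
  stratum 1: (2800/15100)²·(1 − 298/2800)·0.8²/298 = 6.59865e-05
  stratum 2: (5700/15100)²·(1 − 1109/5700)·0.8²/1109 = 6.62333e-05
  stratum 3: (2500/15100)²·(1 − 411/2500)·3.5²/411 = 0.000682683
  stratum 4: (4100/15100)²·(1 − 360/4100)·0.7²/360 = 9.15367e-05
V̂(ȳ_st) = 0.000906439
SE(ȳ_st) = √0.000906439 = 0.0301071

ȳ_st ≈ 2.764, SE ≈ 0.0301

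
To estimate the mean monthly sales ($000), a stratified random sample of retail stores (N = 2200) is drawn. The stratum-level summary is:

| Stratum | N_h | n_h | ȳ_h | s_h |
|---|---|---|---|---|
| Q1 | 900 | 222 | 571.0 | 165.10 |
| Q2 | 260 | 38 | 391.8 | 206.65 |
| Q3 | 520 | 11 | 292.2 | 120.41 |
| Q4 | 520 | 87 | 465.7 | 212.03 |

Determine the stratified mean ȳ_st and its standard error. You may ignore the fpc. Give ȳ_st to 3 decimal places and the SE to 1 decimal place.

ȳ_st ≈ 459.035, SE ≈ 11.8

ȳ_st = Σ W_h ȳ_h = (900·571.0 + 260·391.8 + 520·292.2 + 520·465.7)/2200 = 459.03455
V̂(ȳ_st) = Σ W_h² s_h²/n_h, with W_h = N_h/N and N = 2200:
  stratum Q1: (900/2200)²·165.10²/222 = 20.5485
  stratum Q2: (260/2200)²·206.65²/38 = 15.696
  stratum Q3: (520/2200)²·120.41²/11 = 73.6366
  stratum Q4: (520/2200)²·212.03²/87 = 28.8693
V̂(ȳ_st) = 138.75
SE(ȳ_st) = √138.75 = 11.7792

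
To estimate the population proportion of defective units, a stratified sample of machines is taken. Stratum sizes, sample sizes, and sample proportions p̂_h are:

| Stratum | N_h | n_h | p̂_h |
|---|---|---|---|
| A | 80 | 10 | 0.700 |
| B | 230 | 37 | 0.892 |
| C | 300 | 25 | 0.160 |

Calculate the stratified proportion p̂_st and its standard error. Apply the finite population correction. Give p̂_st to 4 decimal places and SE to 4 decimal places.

N = 610; stratum weights W_h = N_h/N.
p̂_st = Σ W_h p̂_h = (80·0.700 + 230·0.892 + 300·0.160)/610 = 0.50682
V̂(p̂_st) = Σ W_h² (1 − n_h/N_h) p̂_h(1−p̂_h)/(n_h−1):
  stratum A: (80/610)²·(1 − 10/80)·0.700·0.300/9 = 0.00035116
  stratum B: (230/610)²·(1 − 37/230)·0.892·0.108/36 = 0.000319236
  stratum C: (300/610)²·(1 − 25/300)·0.160·0.840/24 = 0.0012416
V̂(p̂_st) = 0.001912; SE = √V̂ = 0.0437264

p̂_st ≈ 0.5068, SE ≈ 0.0437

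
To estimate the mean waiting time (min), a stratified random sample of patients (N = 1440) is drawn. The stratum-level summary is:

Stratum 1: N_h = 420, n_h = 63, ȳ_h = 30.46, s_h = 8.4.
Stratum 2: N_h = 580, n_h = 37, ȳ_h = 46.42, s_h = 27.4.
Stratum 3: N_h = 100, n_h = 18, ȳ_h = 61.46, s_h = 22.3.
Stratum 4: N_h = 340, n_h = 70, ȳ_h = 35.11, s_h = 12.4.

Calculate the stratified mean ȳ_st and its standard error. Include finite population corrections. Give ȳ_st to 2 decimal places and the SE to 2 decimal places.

ȳ_st ≈ 40.14, SE ≈ 1.84

ȳ_st = Σ W_h ȳ_h = (420·30.46 + 580·46.42 + 100·61.46 + 340·35.11)/1440 = 40.13903
V̂(ȳ_st) = Σ W_h² (1 − n_h/N_h) s_h²/n_h, with W_h = N_h/N and N = 1440:
  stratum 1: (420/1440)²·(1 − 63/420)·8.4²/63 = 0.0809861
  stratum 2: (580/1440)²·(1 − 37/580)·27.4²/37 = 3.08178
  stratum 3: (100/1440)²·(1 − 18/100)·22.3²/18 = 0.109251
  stratum 4: (340/1440)²·(1 − 70/340)·12.4²/70 = 0.097244
V̂(ȳ_st) = 3.36927
SE(ȳ_st) = √3.36927 = 1.83556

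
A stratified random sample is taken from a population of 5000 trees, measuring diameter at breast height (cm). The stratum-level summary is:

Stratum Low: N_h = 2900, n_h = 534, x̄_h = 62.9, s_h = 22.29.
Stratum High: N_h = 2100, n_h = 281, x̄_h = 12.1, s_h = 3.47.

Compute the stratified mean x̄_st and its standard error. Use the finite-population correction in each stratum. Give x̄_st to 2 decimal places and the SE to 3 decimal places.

x̄_st = Σ W_h x̄_h = (2900·62.9 + 2100·12.1)/5000 = 41.56400
V̂(x̄_st) = Σ W_h² (1 − n_h/N_h) s_h²/n_h, with W_h = N_h/N and N = 5000:
  stratum Low: (2900/5000)²·(1 − 534/2900)·22.29²/534 = 0.255359
  stratum High: (2100/5000)²·(1 − 281/2100)·3.47²/281 = 0.00654734
V̂(x̄_st) = 0.261907
SE(x̄_st) = √0.261907 = 0.511768

x̄_st ≈ 41.56, SE ≈ 0.512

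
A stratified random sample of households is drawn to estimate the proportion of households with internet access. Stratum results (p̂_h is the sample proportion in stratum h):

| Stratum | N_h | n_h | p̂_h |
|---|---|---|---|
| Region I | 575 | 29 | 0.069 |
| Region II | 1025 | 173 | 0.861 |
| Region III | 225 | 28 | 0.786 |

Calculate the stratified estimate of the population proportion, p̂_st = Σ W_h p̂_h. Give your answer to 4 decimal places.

p̂_st ≈ 0.6022

N = 1825; stratum weights W_h = N_h/N.
p̂_st = Σ W_h p̂_h = (575·0.069 + 1025·0.861 + 225·0.786)/1825 = 0.60222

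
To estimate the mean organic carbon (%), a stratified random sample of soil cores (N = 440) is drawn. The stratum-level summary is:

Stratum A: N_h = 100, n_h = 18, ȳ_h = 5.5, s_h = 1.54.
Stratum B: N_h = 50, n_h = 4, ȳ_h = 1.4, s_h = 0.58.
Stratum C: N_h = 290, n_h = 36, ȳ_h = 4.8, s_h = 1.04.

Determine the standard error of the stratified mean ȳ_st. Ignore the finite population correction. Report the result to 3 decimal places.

SE(ȳ_st) ≈ 0.145

V̂(ȳ_st) = Σ W_h² s_h²/n_h, with W_h = N_h/N and N = 440:
  stratum A: (100/440)²·1.54²/18 = 0.00680556
  stratum B: (50/440)²·0.58²/4 = 0.001086
  stratum C: (290/440)²·1.04²/36 = 0.0130513
V̂(ȳ_st) = 0.0209429
SE(ȳ_st) = √0.0209429 = 0.144717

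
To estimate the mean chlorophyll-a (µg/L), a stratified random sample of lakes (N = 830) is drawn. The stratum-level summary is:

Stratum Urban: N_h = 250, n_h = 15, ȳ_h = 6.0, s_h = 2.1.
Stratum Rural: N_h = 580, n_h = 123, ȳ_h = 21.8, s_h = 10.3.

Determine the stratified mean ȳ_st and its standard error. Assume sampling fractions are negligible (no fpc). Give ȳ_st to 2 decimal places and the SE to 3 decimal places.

ȳ_st ≈ 17.04, SE ≈ 0.669

ȳ_st = Σ W_h ȳ_h = (250·6.0 + 580·21.8)/830 = 17.04096
V̂(ȳ_st) = Σ W_h² s_h²/n_h, with W_h = N_h/N and N = 830:
  stratum Urban: (250/830)²·2.1²/15 = 0.026673
  stratum Rural: (580/830)²·10.3²/123 = 0.421181
V̂(ȳ_st) = 0.447854
SE(ȳ_st) = √0.447854 = 0.669219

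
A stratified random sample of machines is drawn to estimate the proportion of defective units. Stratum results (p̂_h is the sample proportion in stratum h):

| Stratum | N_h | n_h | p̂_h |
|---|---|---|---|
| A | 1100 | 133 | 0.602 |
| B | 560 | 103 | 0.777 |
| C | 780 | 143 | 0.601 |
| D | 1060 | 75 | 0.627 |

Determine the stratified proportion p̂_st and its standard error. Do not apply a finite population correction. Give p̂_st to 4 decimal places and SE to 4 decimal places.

p̂_st ≈ 0.6373, SE ≈ 0.0244

N = 3500; stratum weights W_h = N_h/N.
p̂_st = Σ W_h p̂_h = (1100·0.602 + 560·0.777 + 780·0.601 + 1060·0.627)/3500 = 0.63735
V̂(p̂_st) = Σ W_h² p̂_h(1−p̂_h)/(n_h−1):
  stratum A: (1100/3500)²·0.602·0.398/132 = 0.00017929
  stratum B: (560/3500)²·0.777·0.223/102 = 4.34876e-05
  stratum C: (780/3500)²·0.601·0.399/142 = 8.38711e-05
  stratum D: (1060/3500)²·0.627·0.373/74 = 0.000289881
V̂(p̂_st) = 0.00059653; SE = √V̂ = 0.024424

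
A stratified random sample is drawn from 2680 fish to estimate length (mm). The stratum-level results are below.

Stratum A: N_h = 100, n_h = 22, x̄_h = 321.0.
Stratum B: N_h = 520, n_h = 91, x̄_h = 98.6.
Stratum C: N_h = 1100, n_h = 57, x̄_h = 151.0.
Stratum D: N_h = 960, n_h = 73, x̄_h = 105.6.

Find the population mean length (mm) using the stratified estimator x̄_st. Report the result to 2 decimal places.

x̄_st ≈ 130.91

N = Σ N_h = 2680. Stratum weights W_h = N_h/N.
x̄_st = (100·321.0 + 520·98.6 + 1100·151.0 + 960·105.6) / 2680 = 130.9134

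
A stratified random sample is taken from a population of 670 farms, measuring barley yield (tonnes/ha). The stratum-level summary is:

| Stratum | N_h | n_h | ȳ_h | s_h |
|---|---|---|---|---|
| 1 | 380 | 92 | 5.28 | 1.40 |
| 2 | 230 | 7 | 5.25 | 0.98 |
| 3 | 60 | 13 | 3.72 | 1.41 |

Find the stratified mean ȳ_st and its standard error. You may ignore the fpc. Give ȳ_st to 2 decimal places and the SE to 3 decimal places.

ȳ_st ≈ 5.13, SE ≈ 0.156

ȳ_st = Σ W_h ȳ_h = (380·5.28 + 230·5.25 + 60·3.72)/670 = 5.13000
V̂(ȳ_st) = Σ W_h² s_h²/n_h, with W_h = N_h/N and N = 670:
  stratum 1: (380/670)²·1.40²/92 = 0.00685308
  stratum 2: (230/670)²·0.98²/7 = 0.0161681
  stratum 3: (60/670)²·1.41²/13 = 0.00122644
V̂(ȳ_st) = 0.0242477
SE(ȳ_st) = √0.0242477 = 0.155717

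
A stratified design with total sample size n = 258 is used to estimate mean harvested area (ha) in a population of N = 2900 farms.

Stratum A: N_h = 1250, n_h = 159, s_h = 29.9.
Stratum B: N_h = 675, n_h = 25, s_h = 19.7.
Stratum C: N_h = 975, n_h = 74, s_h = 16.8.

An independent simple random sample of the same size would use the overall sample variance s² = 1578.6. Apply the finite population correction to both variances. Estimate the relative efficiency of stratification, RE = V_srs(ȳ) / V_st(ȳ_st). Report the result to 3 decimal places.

RE ≈ 2.629

V̂(ȳ_st) = Σ W_h² (1 − n_h/N_h) s_h²/n_h, with W_h = N_h/N and N = 2900:
  stratum A: (1250/2900)²·(1 − 159/1250)·29.9²/159 = 0.911767
  stratum B: (675/2900)²·(1 − 25/675)·19.7²/25 = 0.809867
  stratum C: (975/2900)²·(1 − 74/975)·16.8²/74 = 0.398401
V_st = 2.12003
V_srs = (1 − 258/2900)·1578.6/258 = 5.57426
Relative efficiency = V_srs / V_st = 5.57426/2.12003 = 2.6293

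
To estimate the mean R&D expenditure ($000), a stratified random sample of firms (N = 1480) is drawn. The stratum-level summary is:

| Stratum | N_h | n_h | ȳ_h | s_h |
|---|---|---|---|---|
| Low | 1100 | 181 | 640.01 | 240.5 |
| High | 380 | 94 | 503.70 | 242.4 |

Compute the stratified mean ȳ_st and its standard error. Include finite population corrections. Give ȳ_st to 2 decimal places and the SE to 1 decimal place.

ȳ_st ≈ 605.01, SE ≈ 13.4

ȳ_st = Σ W_h ȳ_h = (1100·640.01 + 380·503.70)/1480 = 605.01149
V̂(ȳ_st) = Σ W_h² (1 − n_h/N_h) s_h²/n_h, with W_h = N_h/N and N = 1480:
  stratum Low: (1100/1480)²·(1 − 181/1100)·240.5²/181 = 147.481
  stratum High: (380/1480)²·(1 − 94/380)·242.4²/94 = 31.0144
V̂(ȳ_st) = 178.496
SE(ȳ_st) = √178.496 = 13.3602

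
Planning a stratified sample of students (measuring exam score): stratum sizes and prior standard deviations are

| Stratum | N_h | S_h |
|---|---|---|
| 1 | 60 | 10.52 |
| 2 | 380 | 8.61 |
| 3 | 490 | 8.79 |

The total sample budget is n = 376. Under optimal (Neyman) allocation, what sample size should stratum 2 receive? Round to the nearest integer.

150

Neyman allocation: n_h = n · N_h S_h / Σ N_i S_i, with n = 376.
  stratum 1: N_h·S_h = 60·10.52 = 631.20
  stratum 2: N_h·S_h = 380·8.61 = 3271.80
  stratum 3: N_h·S_h = 490·8.79 = 4307.10
Σ N_h S_h = 8210.10
n for stratum 2 = 376·3271.80/8210.10 = 149.839 → 150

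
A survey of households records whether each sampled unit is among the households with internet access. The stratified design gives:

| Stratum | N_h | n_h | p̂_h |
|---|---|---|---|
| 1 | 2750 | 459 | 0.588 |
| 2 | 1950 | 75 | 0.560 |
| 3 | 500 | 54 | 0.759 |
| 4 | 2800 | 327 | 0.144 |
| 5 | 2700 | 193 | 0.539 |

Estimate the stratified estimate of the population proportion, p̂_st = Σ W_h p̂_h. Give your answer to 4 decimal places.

p̂_st ≈ 0.4623

N = 10700; stratum weights W_h = N_h/N.
p̂_st = Σ W_h p̂_h = (2750·0.588 + 1950·0.560 + 500·0.759 + 2800·0.144 + 2700·0.539)/10700 = 0.46234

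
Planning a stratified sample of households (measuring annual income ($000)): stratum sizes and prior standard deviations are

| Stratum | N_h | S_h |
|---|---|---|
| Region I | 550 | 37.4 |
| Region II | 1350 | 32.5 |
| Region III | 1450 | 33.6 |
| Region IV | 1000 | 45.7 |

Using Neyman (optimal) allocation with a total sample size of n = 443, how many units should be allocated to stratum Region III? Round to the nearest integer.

136

Neyman allocation: n_h = n · N_h S_h / Σ N_i S_i, with n = 443.
  stratum Region I: N_h·S_h = 550·37.4 = 20570.00
  stratum Region II: N_h·S_h = 1350·32.5 = 43875.00
  stratum Region III: N_h·S_h = 1450·33.6 = 48720.00
  stratum Region IV: N_h·S_h = 1000·45.7 = 45700.00
Σ N_h S_h = 158865.00
n for stratum Region III = 443·48720.00/158865.00 = 135.857 → 136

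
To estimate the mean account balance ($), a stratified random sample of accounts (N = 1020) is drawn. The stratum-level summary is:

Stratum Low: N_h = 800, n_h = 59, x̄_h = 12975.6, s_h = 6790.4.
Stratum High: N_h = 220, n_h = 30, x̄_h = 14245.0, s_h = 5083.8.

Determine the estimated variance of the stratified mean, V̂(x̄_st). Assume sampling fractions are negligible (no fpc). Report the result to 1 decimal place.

V̂(x̄_st) ≈ 520826.4

V̂(x̄_st) = Σ W_h² s_h²/n_h, with W_h = N_h/N and N = 1020:
  stratum Low: (800/1020)²·6790.4²/59 = 480749
  stratum High: (220/1020)²·5083.8²/30 = 40077.5
V̂(x̄_st) = 520826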